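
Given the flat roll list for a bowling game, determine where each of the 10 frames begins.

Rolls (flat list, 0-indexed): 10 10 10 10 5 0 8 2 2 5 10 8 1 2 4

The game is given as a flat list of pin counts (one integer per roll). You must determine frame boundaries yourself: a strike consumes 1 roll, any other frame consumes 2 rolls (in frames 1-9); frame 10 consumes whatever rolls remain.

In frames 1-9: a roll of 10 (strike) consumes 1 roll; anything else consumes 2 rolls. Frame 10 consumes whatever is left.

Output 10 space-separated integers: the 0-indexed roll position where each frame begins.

Frame 1 starts at roll index 0: roll=10 (strike), consumes 1 roll
Frame 2 starts at roll index 1: roll=10 (strike), consumes 1 roll
Frame 3 starts at roll index 2: roll=10 (strike), consumes 1 roll
Frame 4 starts at roll index 3: roll=10 (strike), consumes 1 roll
Frame 5 starts at roll index 4: rolls=5,0 (sum=5), consumes 2 rolls
Frame 6 starts at roll index 6: rolls=8,2 (sum=10), consumes 2 rolls
Frame 7 starts at roll index 8: rolls=2,5 (sum=7), consumes 2 rolls
Frame 8 starts at roll index 10: roll=10 (strike), consumes 1 roll
Frame 9 starts at roll index 11: rolls=8,1 (sum=9), consumes 2 rolls
Frame 10 starts at roll index 13: 2 remaining rolls

Answer: 0 1 2 3 4 6 8 10 11 13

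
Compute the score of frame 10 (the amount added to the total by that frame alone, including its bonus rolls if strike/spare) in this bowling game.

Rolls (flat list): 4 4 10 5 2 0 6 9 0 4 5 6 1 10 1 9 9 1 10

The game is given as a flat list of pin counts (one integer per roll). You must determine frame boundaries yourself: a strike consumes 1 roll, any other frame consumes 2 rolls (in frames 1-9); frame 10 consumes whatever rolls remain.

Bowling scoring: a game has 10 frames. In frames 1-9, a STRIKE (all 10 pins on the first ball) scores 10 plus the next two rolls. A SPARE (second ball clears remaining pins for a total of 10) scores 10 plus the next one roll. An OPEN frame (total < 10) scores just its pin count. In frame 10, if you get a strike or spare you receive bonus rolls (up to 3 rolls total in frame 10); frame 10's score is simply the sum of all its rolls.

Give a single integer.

Frame 1: OPEN (4+4=8). Cumulative: 8
Frame 2: STRIKE. 10 + next two rolls (5+2) = 17. Cumulative: 25
Frame 3: OPEN (5+2=7). Cumulative: 32
Frame 4: OPEN (0+6=6). Cumulative: 38
Frame 5: OPEN (9+0=9). Cumulative: 47
Frame 6: OPEN (4+5=9). Cumulative: 56
Frame 7: OPEN (6+1=7). Cumulative: 63
Frame 8: STRIKE. 10 + next two rolls (1+9) = 20. Cumulative: 83
Frame 9: SPARE (1+9=10). 10 + next roll (9) = 19. Cumulative: 102
Frame 10: SPARE. Sum of all frame-10 rolls (9+1+10) = 20. Cumulative: 122

Answer: 20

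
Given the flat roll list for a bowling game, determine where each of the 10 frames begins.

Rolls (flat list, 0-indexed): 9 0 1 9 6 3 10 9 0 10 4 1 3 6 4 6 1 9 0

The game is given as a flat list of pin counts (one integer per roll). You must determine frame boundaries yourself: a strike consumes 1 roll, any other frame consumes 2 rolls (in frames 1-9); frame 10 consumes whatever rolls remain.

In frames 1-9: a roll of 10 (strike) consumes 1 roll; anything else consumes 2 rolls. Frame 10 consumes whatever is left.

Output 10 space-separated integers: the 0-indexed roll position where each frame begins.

Answer: 0 2 4 6 7 9 10 12 14 16

Derivation:
Frame 1 starts at roll index 0: rolls=9,0 (sum=9), consumes 2 rolls
Frame 2 starts at roll index 2: rolls=1,9 (sum=10), consumes 2 rolls
Frame 3 starts at roll index 4: rolls=6,3 (sum=9), consumes 2 rolls
Frame 4 starts at roll index 6: roll=10 (strike), consumes 1 roll
Frame 5 starts at roll index 7: rolls=9,0 (sum=9), consumes 2 rolls
Frame 6 starts at roll index 9: roll=10 (strike), consumes 1 roll
Frame 7 starts at roll index 10: rolls=4,1 (sum=5), consumes 2 rolls
Frame 8 starts at roll index 12: rolls=3,6 (sum=9), consumes 2 rolls
Frame 9 starts at roll index 14: rolls=4,6 (sum=10), consumes 2 rolls
Frame 10 starts at roll index 16: 3 remaining rolls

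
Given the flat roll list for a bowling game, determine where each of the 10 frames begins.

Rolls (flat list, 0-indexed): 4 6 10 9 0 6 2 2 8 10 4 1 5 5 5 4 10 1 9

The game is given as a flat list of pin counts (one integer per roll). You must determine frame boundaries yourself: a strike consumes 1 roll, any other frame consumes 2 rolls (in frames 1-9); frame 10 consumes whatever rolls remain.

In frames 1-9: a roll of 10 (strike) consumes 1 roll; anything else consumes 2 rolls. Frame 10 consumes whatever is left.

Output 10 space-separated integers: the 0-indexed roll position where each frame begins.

Frame 1 starts at roll index 0: rolls=4,6 (sum=10), consumes 2 rolls
Frame 2 starts at roll index 2: roll=10 (strike), consumes 1 roll
Frame 3 starts at roll index 3: rolls=9,0 (sum=9), consumes 2 rolls
Frame 4 starts at roll index 5: rolls=6,2 (sum=8), consumes 2 rolls
Frame 5 starts at roll index 7: rolls=2,8 (sum=10), consumes 2 rolls
Frame 6 starts at roll index 9: roll=10 (strike), consumes 1 roll
Frame 7 starts at roll index 10: rolls=4,1 (sum=5), consumes 2 rolls
Frame 8 starts at roll index 12: rolls=5,5 (sum=10), consumes 2 rolls
Frame 9 starts at roll index 14: rolls=5,4 (sum=9), consumes 2 rolls
Frame 10 starts at roll index 16: 3 remaining rolls

Answer: 0 2 3 5 7 9 10 12 14 16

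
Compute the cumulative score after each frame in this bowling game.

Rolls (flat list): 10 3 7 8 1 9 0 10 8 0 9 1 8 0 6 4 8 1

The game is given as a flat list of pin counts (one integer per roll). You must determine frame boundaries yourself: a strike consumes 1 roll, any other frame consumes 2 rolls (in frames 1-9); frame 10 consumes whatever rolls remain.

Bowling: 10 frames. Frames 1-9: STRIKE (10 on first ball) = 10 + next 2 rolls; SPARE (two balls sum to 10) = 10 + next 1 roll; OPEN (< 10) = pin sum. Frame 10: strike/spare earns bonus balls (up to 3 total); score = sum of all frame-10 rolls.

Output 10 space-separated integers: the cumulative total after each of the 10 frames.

Answer: 20 38 47 56 74 82 100 108 126 135

Derivation:
Frame 1: STRIKE. 10 + next two rolls (3+7) = 20. Cumulative: 20
Frame 2: SPARE (3+7=10). 10 + next roll (8) = 18. Cumulative: 38
Frame 3: OPEN (8+1=9). Cumulative: 47
Frame 4: OPEN (9+0=9). Cumulative: 56
Frame 5: STRIKE. 10 + next two rolls (8+0) = 18. Cumulative: 74
Frame 6: OPEN (8+0=8). Cumulative: 82
Frame 7: SPARE (9+1=10). 10 + next roll (8) = 18. Cumulative: 100
Frame 8: OPEN (8+0=8). Cumulative: 108
Frame 9: SPARE (6+4=10). 10 + next roll (8) = 18. Cumulative: 126
Frame 10: OPEN. Sum of all frame-10 rolls (8+1) = 9. Cumulative: 135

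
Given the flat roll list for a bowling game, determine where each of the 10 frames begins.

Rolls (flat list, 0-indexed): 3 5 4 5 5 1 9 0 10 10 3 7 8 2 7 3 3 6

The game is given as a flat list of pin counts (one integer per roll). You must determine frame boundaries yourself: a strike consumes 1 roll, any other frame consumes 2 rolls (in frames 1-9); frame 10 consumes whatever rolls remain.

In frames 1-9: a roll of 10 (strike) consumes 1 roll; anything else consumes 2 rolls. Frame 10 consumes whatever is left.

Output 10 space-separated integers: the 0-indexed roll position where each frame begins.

Answer: 0 2 4 6 8 9 10 12 14 16

Derivation:
Frame 1 starts at roll index 0: rolls=3,5 (sum=8), consumes 2 rolls
Frame 2 starts at roll index 2: rolls=4,5 (sum=9), consumes 2 rolls
Frame 3 starts at roll index 4: rolls=5,1 (sum=6), consumes 2 rolls
Frame 4 starts at roll index 6: rolls=9,0 (sum=9), consumes 2 rolls
Frame 5 starts at roll index 8: roll=10 (strike), consumes 1 roll
Frame 6 starts at roll index 9: roll=10 (strike), consumes 1 roll
Frame 7 starts at roll index 10: rolls=3,7 (sum=10), consumes 2 rolls
Frame 8 starts at roll index 12: rolls=8,2 (sum=10), consumes 2 rolls
Frame 9 starts at roll index 14: rolls=7,3 (sum=10), consumes 2 rolls
Frame 10 starts at roll index 16: 2 remaining rolls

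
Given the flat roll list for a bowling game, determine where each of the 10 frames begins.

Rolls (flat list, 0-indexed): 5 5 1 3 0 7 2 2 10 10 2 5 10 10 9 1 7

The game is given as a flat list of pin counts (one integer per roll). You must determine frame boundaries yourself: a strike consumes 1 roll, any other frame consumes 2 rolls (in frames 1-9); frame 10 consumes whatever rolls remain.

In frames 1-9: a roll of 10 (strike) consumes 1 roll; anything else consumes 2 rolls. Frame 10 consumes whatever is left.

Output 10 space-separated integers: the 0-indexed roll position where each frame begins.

Frame 1 starts at roll index 0: rolls=5,5 (sum=10), consumes 2 rolls
Frame 2 starts at roll index 2: rolls=1,3 (sum=4), consumes 2 rolls
Frame 3 starts at roll index 4: rolls=0,7 (sum=7), consumes 2 rolls
Frame 4 starts at roll index 6: rolls=2,2 (sum=4), consumes 2 rolls
Frame 5 starts at roll index 8: roll=10 (strike), consumes 1 roll
Frame 6 starts at roll index 9: roll=10 (strike), consumes 1 roll
Frame 7 starts at roll index 10: rolls=2,5 (sum=7), consumes 2 rolls
Frame 8 starts at roll index 12: roll=10 (strike), consumes 1 roll
Frame 9 starts at roll index 13: roll=10 (strike), consumes 1 roll
Frame 10 starts at roll index 14: 3 remaining rolls

Answer: 0 2 4 6 8 9 10 12 13 14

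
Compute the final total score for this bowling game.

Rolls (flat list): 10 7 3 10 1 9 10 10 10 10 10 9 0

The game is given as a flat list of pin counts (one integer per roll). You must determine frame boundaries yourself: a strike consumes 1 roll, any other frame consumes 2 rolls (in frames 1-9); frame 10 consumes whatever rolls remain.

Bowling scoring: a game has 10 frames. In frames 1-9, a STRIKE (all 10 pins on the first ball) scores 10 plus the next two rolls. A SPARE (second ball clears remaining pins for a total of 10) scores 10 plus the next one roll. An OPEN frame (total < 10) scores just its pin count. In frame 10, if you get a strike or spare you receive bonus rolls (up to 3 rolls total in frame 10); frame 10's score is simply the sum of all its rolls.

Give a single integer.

Frame 1: STRIKE. 10 + next two rolls (7+3) = 20. Cumulative: 20
Frame 2: SPARE (7+3=10). 10 + next roll (10) = 20. Cumulative: 40
Frame 3: STRIKE. 10 + next two rolls (1+9) = 20. Cumulative: 60
Frame 4: SPARE (1+9=10). 10 + next roll (10) = 20. Cumulative: 80
Frame 5: STRIKE. 10 + next two rolls (10+10) = 30. Cumulative: 110
Frame 6: STRIKE. 10 + next two rolls (10+10) = 30. Cumulative: 140
Frame 7: STRIKE. 10 + next two rolls (10+10) = 30. Cumulative: 170
Frame 8: STRIKE. 10 + next two rolls (10+9) = 29. Cumulative: 199
Frame 9: STRIKE. 10 + next two rolls (9+0) = 19. Cumulative: 218
Frame 10: OPEN. Sum of all frame-10 rolls (9+0) = 9. Cumulative: 227

Answer: 227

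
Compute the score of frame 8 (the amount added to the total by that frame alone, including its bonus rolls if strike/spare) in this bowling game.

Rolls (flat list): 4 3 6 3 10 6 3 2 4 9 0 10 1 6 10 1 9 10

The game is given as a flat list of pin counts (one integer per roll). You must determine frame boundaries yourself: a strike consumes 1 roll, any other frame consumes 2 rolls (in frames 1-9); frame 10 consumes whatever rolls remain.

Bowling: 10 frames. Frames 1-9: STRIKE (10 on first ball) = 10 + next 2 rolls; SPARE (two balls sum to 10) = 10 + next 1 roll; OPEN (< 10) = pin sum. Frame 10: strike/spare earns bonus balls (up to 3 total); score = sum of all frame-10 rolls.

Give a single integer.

Frame 1: OPEN (4+3=7). Cumulative: 7
Frame 2: OPEN (6+3=9). Cumulative: 16
Frame 3: STRIKE. 10 + next two rolls (6+3) = 19. Cumulative: 35
Frame 4: OPEN (6+3=9). Cumulative: 44
Frame 5: OPEN (2+4=6). Cumulative: 50
Frame 6: OPEN (9+0=9). Cumulative: 59
Frame 7: STRIKE. 10 + next two rolls (1+6) = 17. Cumulative: 76
Frame 8: OPEN (1+6=7). Cumulative: 83
Frame 9: STRIKE. 10 + next two rolls (1+9) = 20. Cumulative: 103
Frame 10: SPARE. Sum of all frame-10 rolls (1+9+10) = 20. Cumulative: 123

Answer: 7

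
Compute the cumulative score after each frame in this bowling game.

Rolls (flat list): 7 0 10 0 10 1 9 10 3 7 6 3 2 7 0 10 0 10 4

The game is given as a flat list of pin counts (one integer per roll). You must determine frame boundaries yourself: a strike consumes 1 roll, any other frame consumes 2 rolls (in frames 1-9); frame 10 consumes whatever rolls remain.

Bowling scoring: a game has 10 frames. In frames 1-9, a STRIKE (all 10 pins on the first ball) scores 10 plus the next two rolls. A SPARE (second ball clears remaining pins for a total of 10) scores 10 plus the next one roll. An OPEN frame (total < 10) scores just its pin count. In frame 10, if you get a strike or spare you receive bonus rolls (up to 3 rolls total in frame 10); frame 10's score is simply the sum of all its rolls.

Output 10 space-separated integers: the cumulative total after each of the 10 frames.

Answer: 7 27 38 58 78 94 103 112 122 136

Derivation:
Frame 1: OPEN (7+0=7). Cumulative: 7
Frame 2: STRIKE. 10 + next two rolls (0+10) = 20. Cumulative: 27
Frame 3: SPARE (0+10=10). 10 + next roll (1) = 11. Cumulative: 38
Frame 4: SPARE (1+9=10). 10 + next roll (10) = 20. Cumulative: 58
Frame 5: STRIKE. 10 + next two rolls (3+7) = 20. Cumulative: 78
Frame 6: SPARE (3+7=10). 10 + next roll (6) = 16. Cumulative: 94
Frame 7: OPEN (6+3=9). Cumulative: 103
Frame 8: OPEN (2+7=9). Cumulative: 112
Frame 9: SPARE (0+10=10). 10 + next roll (0) = 10. Cumulative: 122
Frame 10: SPARE. Sum of all frame-10 rolls (0+10+4) = 14. Cumulative: 136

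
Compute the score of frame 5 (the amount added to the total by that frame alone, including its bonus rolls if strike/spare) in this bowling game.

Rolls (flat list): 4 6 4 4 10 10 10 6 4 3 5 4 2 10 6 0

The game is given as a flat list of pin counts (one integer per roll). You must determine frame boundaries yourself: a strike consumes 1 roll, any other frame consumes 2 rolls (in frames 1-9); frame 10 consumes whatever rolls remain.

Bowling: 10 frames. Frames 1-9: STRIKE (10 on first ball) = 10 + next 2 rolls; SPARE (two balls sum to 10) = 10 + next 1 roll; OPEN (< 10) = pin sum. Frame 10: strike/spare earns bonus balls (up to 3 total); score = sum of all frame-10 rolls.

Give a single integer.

Frame 1: SPARE (4+6=10). 10 + next roll (4) = 14. Cumulative: 14
Frame 2: OPEN (4+4=8). Cumulative: 22
Frame 3: STRIKE. 10 + next two rolls (10+10) = 30. Cumulative: 52
Frame 4: STRIKE. 10 + next two rolls (10+6) = 26. Cumulative: 78
Frame 5: STRIKE. 10 + next two rolls (6+4) = 20. Cumulative: 98
Frame 6: SPARE (6+4=10). 10 + next roll (3) = 13. Cumulative: 111
Frame 7: OPEN (3+5=8). Cumulative: 119

Answer: 20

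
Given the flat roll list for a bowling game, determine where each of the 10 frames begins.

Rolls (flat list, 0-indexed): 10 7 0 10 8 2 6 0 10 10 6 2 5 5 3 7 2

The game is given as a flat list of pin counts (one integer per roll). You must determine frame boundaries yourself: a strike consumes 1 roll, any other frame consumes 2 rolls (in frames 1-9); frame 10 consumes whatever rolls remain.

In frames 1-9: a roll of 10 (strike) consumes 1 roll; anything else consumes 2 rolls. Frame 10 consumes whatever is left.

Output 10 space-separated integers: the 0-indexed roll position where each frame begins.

Answer: 0 1 3 4 6 8 9 10 12 14

Derivation:
Frame 1 starts at roll index 0: roll=10 (strike), consumes 1 roll
Frame 2 starts at roll index 1: rolls=7,0 (sum=7), consumes 2 rolls
Frame 3 starts at roll index 3: roll=10 (strike), consumes 1 roll
Frame 4 starts at roll index 4: rolls=8,2 (sum=10), consumes 2 rolls
Frame 5 starts at roll index 6: rolls=6,0 (sum=6), consumes 2 rolls
Frame 6 starts at roll index 8: roll=10 (strike), consumes 1 roll
Frame 7 starts at roll index 9: roll=10 (strike), consumes 1 roll
Frame 8 starts at roll index 10: rolls=6,2 (sum=8), consumes 2 rolls
Frame 9 starts at roll index 12: rolls=5,5 (sum=10), consumes 2 rolls
Frame 10 starts at roll index 14: 3 remaining rolls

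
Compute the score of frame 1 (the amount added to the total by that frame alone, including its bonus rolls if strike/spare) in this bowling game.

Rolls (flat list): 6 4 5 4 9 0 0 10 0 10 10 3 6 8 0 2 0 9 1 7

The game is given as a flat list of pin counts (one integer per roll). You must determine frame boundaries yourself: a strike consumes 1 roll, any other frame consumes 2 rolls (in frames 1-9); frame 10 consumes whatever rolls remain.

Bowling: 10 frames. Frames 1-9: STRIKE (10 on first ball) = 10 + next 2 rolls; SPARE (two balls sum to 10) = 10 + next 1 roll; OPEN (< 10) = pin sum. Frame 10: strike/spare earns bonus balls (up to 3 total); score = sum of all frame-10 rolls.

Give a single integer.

Answer: 15

Derivation:
Frame 1: SPARE (6+4=10). 10 + next roll (5) = 15. Cumulative: 15
Frame 2: OPEN (5+4=9). Cumulative: 24
Frame 3: OPEN (9+0=9). Cumulative: 33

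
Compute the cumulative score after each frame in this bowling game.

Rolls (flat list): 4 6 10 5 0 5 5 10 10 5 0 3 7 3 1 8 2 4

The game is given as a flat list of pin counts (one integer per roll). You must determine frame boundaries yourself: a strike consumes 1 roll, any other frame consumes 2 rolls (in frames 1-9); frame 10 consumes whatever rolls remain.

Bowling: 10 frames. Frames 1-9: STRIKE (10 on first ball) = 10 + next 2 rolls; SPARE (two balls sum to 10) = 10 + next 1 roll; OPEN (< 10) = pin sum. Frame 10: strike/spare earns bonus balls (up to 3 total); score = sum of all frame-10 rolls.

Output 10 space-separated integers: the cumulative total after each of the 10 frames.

Answer: 20 35 40 60 85 100 105 118 122 136

Derivation:
Frame 1: SPARE (4+6=10). 10 + next roll (10) = 20. Cumulative: 20
Frame 2: STRIKE. 10 + next two rolls (5+0) = 15. Cumulative: 35
Frame 3: OPEN (5+0=5). Cumulative: 40
Frame 4: SPARE (5+5=10). 10 + next roll (10) = 20. Cumulative: 60
Frame 5: STRIKE. 10 + next two rolls (10+5) = 25. Cumulative: 85
Frame 6: STRIKE. 10 + next two rolls (5+0) = 15. Cumulative: 100
Frame 7: OPEN (5+0=5). Cumulative: 105
Frame 8: SPARE (3+7=10). 10 + next roll (3) = 13. Cumulative: 118
Frame 9: OPEN (3+1=4). Cumulative: 122
Frame 10: SPARE. Sum of all frame-10 rolls (8+2+4) = 14. Cumulative: 136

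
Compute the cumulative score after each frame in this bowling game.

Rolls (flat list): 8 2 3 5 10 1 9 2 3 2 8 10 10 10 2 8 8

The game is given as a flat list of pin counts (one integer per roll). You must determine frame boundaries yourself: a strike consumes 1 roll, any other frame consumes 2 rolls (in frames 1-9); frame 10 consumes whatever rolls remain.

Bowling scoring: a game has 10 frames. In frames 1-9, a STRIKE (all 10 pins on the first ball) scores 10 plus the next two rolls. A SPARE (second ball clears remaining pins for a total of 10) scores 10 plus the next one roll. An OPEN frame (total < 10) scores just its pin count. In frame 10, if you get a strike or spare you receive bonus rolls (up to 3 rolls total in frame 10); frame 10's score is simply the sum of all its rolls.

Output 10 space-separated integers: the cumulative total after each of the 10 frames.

Answer: 13 21 41 53 58 78 108 130 150 168

Derivation:
Frame 1: SPARE (8+2=10). 10 + next roll (3) = 13. Cumulative: 13
Frame 2: OPEN (3+5=8). Cumulative: 21
Frame 3: STRIKE. 10 + next two rolls (1+9) = 20. Cumulative: 41
Frame 4: SPARE (1+9=10). 10 + next roll (2) = 12. Cumulative: 53
Frame 5: OPEN (2+3=5). Cumulative: 58
Frame 6: SPARE (2+8=10). 10 + next roll (10) = 20. Cumulative: 78
Frame 7: STRIKE. 10 + next two rolls (10+10) = 30. Cumulative: 108
Frame 8: STRIKE. 10 + next two rolls (10+2) = 22. Cumulative: 130
Frame 9: STRIKE. 10 + next two rolls (2+8) = 20. Cumulative: 150
Frame 10: SPARE. Sum of all frame-10 rolls (2+8+8) = 18. Cumulative: 168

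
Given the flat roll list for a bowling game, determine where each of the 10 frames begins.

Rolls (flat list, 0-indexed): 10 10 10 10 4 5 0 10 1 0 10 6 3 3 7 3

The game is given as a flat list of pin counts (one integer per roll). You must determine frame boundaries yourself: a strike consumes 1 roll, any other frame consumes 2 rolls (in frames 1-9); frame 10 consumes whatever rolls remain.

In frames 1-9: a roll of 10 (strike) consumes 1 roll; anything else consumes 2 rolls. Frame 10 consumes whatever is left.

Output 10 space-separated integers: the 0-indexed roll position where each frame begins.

Answer: 0 1 2 3 4 6 8 10 11 13

Derivation:
Frame 1 starts at roll index 0: roll=10 (strike), consumes 1 roll
Frame 2 starts at roll index 1: roll=10 (strike), consumes 1 roll
Frame 3 starts at roll index 2: roll=10 (strike), consumes 1 roll
Frame 4 starts at roll index 3: roll=10 (strike), consumes 1 roll
Frame 5 starts at roll index 4: rolls=4,5 (sum=9), consumes 2 rolls
Frame 6 starts at roll index 6: rolls=0,10 (sum=10), consumes 2 rolls
Frame 7 starts at roll index 8: rolls=1,0 (sum=1), consumes 2 rolls
Frame 8 starts at roll index 10: roll=10 (strike), consumes 1 roll
Frame 9 starts at roll index 11: rolls=6,3 (sum=9), consumes 2 rolls
Frame 10 starts at roll index 13: 3 remaining rolls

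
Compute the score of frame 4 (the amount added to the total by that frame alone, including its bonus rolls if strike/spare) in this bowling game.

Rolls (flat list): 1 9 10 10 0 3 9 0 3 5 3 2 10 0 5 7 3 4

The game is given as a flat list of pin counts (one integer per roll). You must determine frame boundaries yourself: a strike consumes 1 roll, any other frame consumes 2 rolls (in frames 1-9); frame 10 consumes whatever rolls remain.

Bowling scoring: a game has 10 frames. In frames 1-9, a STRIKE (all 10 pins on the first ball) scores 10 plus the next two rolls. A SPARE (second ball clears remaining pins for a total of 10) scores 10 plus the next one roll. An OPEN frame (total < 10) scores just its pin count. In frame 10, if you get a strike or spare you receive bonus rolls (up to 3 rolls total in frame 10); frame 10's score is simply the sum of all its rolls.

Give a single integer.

Frame 1: SPARE (1+9=10). 10 + next roll (10) = 20. Cumulative: 20
Frame 2: STRIKE. 10 + next two rolls (10+0) = 20. Cumulative: 40
Frame 3: STRIKE. 10 + next two rolls (0+3) = 13. Cumulative: 53
Frame 4: OPEN (0+3=3). Cumulative: 56
Frame 5: OPEN (9+0=9). Cumulative: 65
Frame 6: OPEN (3+5=8). Cumulative: 73

Answer: 3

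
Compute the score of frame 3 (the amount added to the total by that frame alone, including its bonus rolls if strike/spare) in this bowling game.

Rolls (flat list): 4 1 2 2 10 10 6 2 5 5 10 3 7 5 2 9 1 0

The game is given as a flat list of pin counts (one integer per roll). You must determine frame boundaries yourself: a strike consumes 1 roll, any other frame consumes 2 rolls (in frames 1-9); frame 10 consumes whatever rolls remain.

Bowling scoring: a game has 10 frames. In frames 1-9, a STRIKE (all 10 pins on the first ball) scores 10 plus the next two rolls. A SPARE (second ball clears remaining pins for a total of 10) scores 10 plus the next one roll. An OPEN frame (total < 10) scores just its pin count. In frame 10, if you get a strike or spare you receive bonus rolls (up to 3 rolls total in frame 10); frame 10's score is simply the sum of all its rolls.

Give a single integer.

Frame 1: OPEN (4+1=5). Cumulative: 5
Frame 2: OPEN (2+2=4). Cumulative: 9
Frame 3: STRIKE. 10 + next two rolls (10+6) = 26. Cumulative: 35
Frame 4: STRIKE. 10 + next two rolls (6+2) = 18. Cumulative: 53
Frame 5: OPEN (6+2=8). Cumulative: 61

Answer: 26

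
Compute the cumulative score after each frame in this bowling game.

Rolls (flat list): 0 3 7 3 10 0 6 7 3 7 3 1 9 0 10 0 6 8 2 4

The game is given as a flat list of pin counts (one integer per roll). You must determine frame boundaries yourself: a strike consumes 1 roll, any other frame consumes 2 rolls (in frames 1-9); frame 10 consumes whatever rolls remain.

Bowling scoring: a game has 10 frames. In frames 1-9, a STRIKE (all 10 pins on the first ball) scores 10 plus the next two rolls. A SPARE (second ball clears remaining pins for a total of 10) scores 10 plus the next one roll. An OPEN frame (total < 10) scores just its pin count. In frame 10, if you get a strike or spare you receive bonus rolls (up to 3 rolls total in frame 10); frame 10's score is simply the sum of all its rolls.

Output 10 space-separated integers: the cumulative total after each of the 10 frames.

Frame 1: OPEN (0+3=3). Cumulative: 3
Frame 2: SPARE (7+3=10). 10 + next roll (10) = 20. Cumulative: 23
Frame 3: STRIKE. 10 + next two rolls (0+6) = 16. Cumulative: 39
Frame 4: OPEN (0+6=6). Cumulative: 45
Frame 5: SPARE (7+3=10). 10 + next roll (7) = 17. Cumulative: 62
Frame 6: SPARE (7+3=10). 10 + next roll (1) = 11. Cumulative: 73
Frame 7: SPARE (1+9=10). 10 + next roll (0) = 10. Cumulative: 83
Frame 8: SPARE (0+10=10). 10 + next roll (0) = 10. Cumulative: 93
Frame 9: OPEN (0+6=6). Cumulative: 99
Frame 10: SPARE. Sum of all frame-10 rolls (8+2+4) = 14. Cumulative: 113

Answer: 3 23 39 45 62 73 83 93 99 113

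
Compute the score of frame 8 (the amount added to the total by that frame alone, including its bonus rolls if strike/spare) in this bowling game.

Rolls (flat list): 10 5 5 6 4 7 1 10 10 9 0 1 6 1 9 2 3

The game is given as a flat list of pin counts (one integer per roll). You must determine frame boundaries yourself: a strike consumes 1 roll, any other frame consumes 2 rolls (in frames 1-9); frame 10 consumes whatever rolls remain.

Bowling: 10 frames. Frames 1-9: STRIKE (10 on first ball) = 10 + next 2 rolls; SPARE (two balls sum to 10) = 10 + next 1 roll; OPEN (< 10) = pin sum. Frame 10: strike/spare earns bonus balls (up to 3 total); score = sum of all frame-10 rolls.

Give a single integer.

Answer: 7

Derivation:
Frame 1: STRIKE. 10 + next two rolls (5+5) = 20. Cumulative: 20
Frame 2: SPARE (5+5=10). 10 + next roll (6) = 16. Cumulative: 36
Frame 3: SPARE (6+4=10). 10 + next roll (7) = 17. Cumulative: 53
Frame 4: OPEN (7+1=8). Cumulative: 61
Frame 5: STRIKE. 10 + next two rolls (10+9) = 29. Cumulative: 90
Frame 6: STRIKE. 10 + next two rolls (9+0) = 19. Cumulative: 109
Frame 7: OPEN (9+0=9). Cumulative: 118
Frame 8: OPEN (1+6=7). Cumulative: 125
Frame 9: SPARE (1+9=10). 10 + next roll (2) = 12. Cumulative: 137
Frame 10: OPEN. Sum of all frame-10 rolls (2+3) = 5. Cumulative: 142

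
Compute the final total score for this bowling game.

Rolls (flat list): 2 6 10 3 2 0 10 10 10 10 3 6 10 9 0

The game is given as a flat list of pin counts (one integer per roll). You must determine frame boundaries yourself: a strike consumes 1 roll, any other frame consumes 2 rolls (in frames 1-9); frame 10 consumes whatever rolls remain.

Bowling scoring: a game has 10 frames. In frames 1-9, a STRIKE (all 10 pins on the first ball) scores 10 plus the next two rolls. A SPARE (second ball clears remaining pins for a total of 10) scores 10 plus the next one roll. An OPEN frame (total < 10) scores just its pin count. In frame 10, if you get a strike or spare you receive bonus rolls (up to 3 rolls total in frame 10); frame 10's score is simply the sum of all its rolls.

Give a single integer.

Frame 1: OPEN (2+6=8). Cumulative: 8
Frame 2: STRIKE. 10 + next two rolls (3+2) = 15. Cumulative: 23
Frame 3: OPEN (3+2=5). Cumulative: 28
Frame 4: SPARE (0+10=10). 10 + next roll (10) = 20. Cumulative: 48
Frame 5: STRIKE. 10 + next two rolls (10+10) = 30. Cumulative: 78
Frame 6: STRIKE. 10 + next two rolls (10+3) = 23. Cumulative: 101
Frame 7: STRIKE. 10 + next two rolls (3+6) = 19. Cumulative: 120
Frame 8: OPEN (3+6=9). Cumulative: 129
Frame 9: STRIKE. 10 + next two rolls (9+0) = 19. Cumulative: 148
Frame 10: OPEN. Sum of all frame-10 rolls (9+0) = 9. Cumulative: 157

Answer: 157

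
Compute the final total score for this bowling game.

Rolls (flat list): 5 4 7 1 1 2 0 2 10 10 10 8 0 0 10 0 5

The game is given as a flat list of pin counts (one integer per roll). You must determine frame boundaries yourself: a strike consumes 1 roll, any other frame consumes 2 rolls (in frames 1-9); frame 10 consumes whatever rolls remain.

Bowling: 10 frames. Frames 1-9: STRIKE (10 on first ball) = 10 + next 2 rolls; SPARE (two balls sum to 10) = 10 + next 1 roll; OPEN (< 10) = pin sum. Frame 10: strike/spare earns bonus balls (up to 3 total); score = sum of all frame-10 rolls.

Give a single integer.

Frame 1: OPEN (5+4=9). Cumulative: 9
Frame 2: OPEN (7+1=8). Cumulative: 17
Frame 3: OPEN (1+2=3). Cumulative: 20
Frame 4: OPEN (0+2=2). Cumulative: 22
Frame 5: STRIKE. 10 + next two rolls (10+10) = 30. Cumulative: 52
Frame 6: STRIKE. 10 + next two rolls (10+8) = 28. Cumulative: 80
Frame 7: STRIKE. 10 + next two rolls (8+0) = 18. Cumulative: 98
Frame 8: OPEN (8+0=8). Cumulative: 106
Frame 9: SPARE (0+10=10). 10 + next roll (0) = 10. Cumulative: 116
Frame 10: OPEN. Sum of all frame-10 rolls (0+5) = 5. Cumulative: 121

Answer: 121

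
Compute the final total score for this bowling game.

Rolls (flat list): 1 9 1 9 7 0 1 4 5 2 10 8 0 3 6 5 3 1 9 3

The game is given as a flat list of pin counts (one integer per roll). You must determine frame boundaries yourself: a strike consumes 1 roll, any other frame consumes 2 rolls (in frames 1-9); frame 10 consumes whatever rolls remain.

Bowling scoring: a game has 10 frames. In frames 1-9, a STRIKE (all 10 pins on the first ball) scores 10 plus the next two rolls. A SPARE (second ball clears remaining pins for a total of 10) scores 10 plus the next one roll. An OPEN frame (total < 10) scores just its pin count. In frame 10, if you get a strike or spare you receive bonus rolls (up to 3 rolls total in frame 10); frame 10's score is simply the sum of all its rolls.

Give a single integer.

Answer: 103

Derivation:
Frame 1: SPARE (1+9=10). 10 + next roll (1) = 11. Cumulative: 11
Frame 2: SPARE (1+9=10). 10 + next roll (7) = 17. Cumulative: 28
Frame 3: OPEN (7+0=7). Cumulative: 35
Frame 4: OPEN (1+4=5). Cumulative: 40
Frame 5: OPEN (5+2=7). Cumulative: 47
Frame 6: STRIKE. 10 + next two rolls (8+0) = 18. Cumulative: 65
Frame 7: OPEN (8+0=8). Cumulative: 73
Frame 8: OPEN (3+6=9). Cumulative: 82
Frame 9: OPEN (5+3=8). Cumulative: 90
Frame 10: SPARE. Sum of all frame-10 rolls (1+9+3) = 13. Cumulative: 103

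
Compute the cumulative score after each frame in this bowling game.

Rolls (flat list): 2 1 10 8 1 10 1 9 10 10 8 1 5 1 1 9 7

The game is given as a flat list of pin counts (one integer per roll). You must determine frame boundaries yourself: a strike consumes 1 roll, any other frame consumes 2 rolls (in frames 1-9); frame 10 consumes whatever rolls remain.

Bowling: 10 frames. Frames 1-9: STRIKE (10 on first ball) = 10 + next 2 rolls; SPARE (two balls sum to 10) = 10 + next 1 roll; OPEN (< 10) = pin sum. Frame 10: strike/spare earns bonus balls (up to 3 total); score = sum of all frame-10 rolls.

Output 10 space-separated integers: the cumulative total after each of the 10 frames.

Answer: 3 22 31 51 71 99 118 127 133 150

Derivation:
Frame 1: OPEN (2+1=3). Cumulative: 3
Frame 2: STRIKE. 10 + next two rolls (8+1) = 19. Cumulative: 22
Frame 3: OPEN (8+1=9). Cumulative: 31
Frame 4: STRIKE. 10 + next two rolls (1+9) = 20. Cumulative: 51
Frame 5: SPARE (1+9=10). 10 + next roll (10) = 20. Cumulative: 71
Frame 6: STRIKE. 10 + next two rolls (10+8) = 28. Cumulative: 99
Frame 7: STRIKE. 10 + next two rolls (8+1) = 19. Cumulative: 118
Frame 8: OPEN (8+1=9). Cumulative: 127
Frame 9: OPEN (5+1=6). Cumulative: 133
Frame 10: SPARE. Sum of all frame-10 rolls (1+9+7) = 17. Cumulative: 150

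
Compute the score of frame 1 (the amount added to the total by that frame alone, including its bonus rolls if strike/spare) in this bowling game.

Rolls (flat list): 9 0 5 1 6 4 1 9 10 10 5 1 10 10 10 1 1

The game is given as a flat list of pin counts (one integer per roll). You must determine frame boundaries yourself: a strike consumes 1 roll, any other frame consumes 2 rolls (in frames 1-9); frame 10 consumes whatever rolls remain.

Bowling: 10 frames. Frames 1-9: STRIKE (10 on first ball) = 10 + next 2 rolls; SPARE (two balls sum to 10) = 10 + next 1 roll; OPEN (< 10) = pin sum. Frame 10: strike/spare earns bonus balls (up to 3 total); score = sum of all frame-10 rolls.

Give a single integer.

Frame 1: OPEN (9+0=9). Cumulative: 9
Frame 2: OPEN (5+1=6). Cumulative: 15
Frame 3: SPARE (6+4=10). 10 + next roll (1) = 11. Cumulative: 26

Answer: 9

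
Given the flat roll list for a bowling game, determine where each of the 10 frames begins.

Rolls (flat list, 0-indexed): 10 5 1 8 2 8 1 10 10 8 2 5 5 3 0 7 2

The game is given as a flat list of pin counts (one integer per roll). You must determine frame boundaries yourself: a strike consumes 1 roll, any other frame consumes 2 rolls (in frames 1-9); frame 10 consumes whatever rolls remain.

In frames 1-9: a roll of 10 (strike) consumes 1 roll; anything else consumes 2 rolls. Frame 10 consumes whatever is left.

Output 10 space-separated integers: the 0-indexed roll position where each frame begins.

Frame 1 starts at roll index 0: roll=10 (strike), consumes 1 roll
Frame 2 starts at roll index 1: rolls=5,1 (sum=6), consumes 2 rolls
Frame 3 starts at roll index 3: rolls=8,2 (sum=10), consumes 2 rolls
Frame 4 starts at roll index 5: rolls=8,1 (sum=9), consumes 2 rolls
Frame 5 starts at roll index 7: roll=10 (strike), consumes 1 roll
Frame 6 starts at roll index 8: roll=10 (strike), consumes 1 roll
Frame 7 starts at roll index 9: rolls=8,2 (sum=10), consumes 2 rolls
Frame 8 starts at roll index 11: rolls=5,5 (sum=10), consumes 2 rolls
Frame 9 starts at roll index 13: rolls=3,0 (sum=3), consumes 2 rolls
Frame 10 starts at roll index 15: 2 remaining rolls

Answer: 0 1 3 5 7 8 9 11 13 15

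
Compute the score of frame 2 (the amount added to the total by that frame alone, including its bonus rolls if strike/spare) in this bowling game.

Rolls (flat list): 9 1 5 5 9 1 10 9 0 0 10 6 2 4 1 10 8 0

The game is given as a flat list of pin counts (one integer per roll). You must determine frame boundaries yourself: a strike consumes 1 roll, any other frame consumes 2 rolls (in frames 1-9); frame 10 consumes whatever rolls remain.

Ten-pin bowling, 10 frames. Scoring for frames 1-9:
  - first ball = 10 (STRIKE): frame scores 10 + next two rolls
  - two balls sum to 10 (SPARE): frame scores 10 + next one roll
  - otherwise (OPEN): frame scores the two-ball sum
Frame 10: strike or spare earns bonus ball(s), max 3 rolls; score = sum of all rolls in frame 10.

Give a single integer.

Answer: 19

Derivation:
Frame 1: SPARE (9+1=10). 10 + next roll (5) = 15. Cumulative: 15
Frame 2: SPARE (5+5=10). 10 + next roll (9) = 19. Cumulative: 34
Frame 3: SPARE (9+1=10). 10 + next roll (10) = 20. Cumulative: 54
Frame 4: STRIKE. 10 + next two rolls (9+0) = 19. Cumulative: 73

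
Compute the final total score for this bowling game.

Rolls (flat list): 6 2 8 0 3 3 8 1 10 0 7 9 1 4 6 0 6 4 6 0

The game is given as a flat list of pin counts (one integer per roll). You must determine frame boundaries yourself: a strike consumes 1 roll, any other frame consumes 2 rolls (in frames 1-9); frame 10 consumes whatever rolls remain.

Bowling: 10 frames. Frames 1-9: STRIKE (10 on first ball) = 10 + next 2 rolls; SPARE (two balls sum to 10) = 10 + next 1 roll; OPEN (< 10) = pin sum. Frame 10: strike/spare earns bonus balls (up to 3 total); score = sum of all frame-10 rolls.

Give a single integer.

Frame 1: OPEN (6+2=8). Cumulative: 8
Frame 2: OPEN (8+0=8). Cumulative: 16
Frame 3: OPEN (3+3=6). Cumulative: 22
Frame 4: OPEN (8+1=9). Cumulative: 31
Frame 5: STRIKE. 10 + next two rolls (0+7) = 17. Cumulative: 48
Frame 6: OPEN (0+7=7). Cumulative: 55
Frame 7: SPARE (9+1=10). 10 + next roll (4) = 14. Cumulative: 69
Frame 8: SPARE (4+6=10). 10 + next roll (0) = 10. Cumulative: 79
Frame 9: OPEN (0+6=6). Cumulative: 85
Frame 10: SPARE. Sum of all frame-10 rolls (4+6+0) = 10. Cumulative: 95

Answer: 95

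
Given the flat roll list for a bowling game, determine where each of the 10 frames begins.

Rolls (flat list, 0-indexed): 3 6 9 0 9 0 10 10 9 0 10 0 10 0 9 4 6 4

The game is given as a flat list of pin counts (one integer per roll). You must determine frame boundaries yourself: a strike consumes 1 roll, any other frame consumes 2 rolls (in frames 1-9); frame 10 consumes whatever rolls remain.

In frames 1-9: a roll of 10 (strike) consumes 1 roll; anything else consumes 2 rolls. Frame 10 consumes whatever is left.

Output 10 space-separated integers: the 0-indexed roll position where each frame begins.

Answer: 0 2 4 6 7 8 10 11 13 15

Derivation:
Frame 1 starts at roll index 0: rolls=3,6 (sum=9), consumes 2 rolls
Frame 2 starts at roll index 2: rolls=9,0 (sum=9), consumes 2 rolls
Frame 3 starts at roll index 4: rolls=9,0 (sum=9), consumes 2 rolls
Frame 4 starts at roll index 6: roll=10 (strike), consumes 1 roll
Frame 5 starts at roll index 7: roll=10 (strike), consumes 1 roll
Frame 6 starts at roll index 8: rolls=9,0 (sum=9), consumes 2 rolls
Frame 7 starts at roll index 10: roll=10 (strike), consumes 1 roll
Frame 8 starts at roll index 11: rolls=0,10 (sum=10), consumes 2 rolls
Frame 9 starts at roll index 13: rolls=0,9 (sum=9), consumes 2 rolls
Frame 10 starts at roll index 15: 3 remaining rolls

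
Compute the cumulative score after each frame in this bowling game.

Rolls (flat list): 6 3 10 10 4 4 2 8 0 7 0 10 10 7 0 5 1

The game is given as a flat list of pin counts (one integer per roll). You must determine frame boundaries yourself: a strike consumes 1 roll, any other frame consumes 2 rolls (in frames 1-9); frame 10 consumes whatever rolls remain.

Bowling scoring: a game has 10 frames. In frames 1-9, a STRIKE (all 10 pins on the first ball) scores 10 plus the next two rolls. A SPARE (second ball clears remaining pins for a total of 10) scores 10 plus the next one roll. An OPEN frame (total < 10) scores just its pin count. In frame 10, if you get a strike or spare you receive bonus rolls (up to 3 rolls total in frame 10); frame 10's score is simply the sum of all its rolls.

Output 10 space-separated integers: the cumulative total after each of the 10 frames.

Answer: 9 33 51 59 69 76 96 113 120 126

Derivation:
Frame 1: OPEN (6+3=9). Cumulative: 9
Frame 2: STRIKE. 10 + next two rolls (10+4) = 24. Cumulative: 33
Frame 3: STRIKE. 10 + next two rolls (4+4) = 18. Cumulative: 51
Frame 4: OPEN (4+4=8). Cumulative: 59
Frame 5: SPARE (2+8=10). 10 + next roll (0) = 10. Cumulative: 69
Frame 6: OPEN (0+7=7). Cumulative: 76
Frame 7: SPARE (0+10=10). 10 + next roll (10) = 20. Cumulative: 96
Frame 8: STRIKE. 10 + next two rolls (7+0) = 17. Cumulative: 113
Frame 9: OPEN (7+0=7). Cumulative: 120
Frame 10: OPEN. Sum of all frame-10 rolls (5+1) = 6. Cumulative: 126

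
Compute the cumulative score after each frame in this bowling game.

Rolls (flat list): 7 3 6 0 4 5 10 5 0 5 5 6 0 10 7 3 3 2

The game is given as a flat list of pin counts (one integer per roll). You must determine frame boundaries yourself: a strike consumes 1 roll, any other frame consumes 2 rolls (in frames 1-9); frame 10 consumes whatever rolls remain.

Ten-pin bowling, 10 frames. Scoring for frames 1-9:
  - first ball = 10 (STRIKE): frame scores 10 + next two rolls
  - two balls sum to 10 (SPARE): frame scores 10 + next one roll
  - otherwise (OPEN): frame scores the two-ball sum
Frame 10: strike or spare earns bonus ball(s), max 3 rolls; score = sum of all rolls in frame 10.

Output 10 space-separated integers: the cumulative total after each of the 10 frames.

Frame 1: SPARE (7+3=10). 10 + next roll (6) = 16. Cumulative: 16
Frame 2: OPEN (6+0=6). Cumulative: 22
Frame 3: OPEN (4+5=9). Cumulative: 31
Frame 4: STRIKE. 10 + next two rolls (5+0) = 15. Cumulative: 46
Frame 5: OPEN (5+0=5). Cumulative: 51
Frame 6: SPARE (5+5=10). 10 + next roll (6) = 16. Cumulative: 67
Frame 7: OPEN (6+0=6). Cumulative: 73
Frame 8: STRIKE. 10 + next two rolls (7+3) = 20. Cumulative: 93
Frame 9: SPARE (7+3=10). 10 + next roll (3) = 13. Cumulative: 106
Frame 10: OPEN. Sum of all frame-10 rolls (3+2) = 5. Cumulative: 111

Answer: 16 22 31 46 51 67 73 93 106 111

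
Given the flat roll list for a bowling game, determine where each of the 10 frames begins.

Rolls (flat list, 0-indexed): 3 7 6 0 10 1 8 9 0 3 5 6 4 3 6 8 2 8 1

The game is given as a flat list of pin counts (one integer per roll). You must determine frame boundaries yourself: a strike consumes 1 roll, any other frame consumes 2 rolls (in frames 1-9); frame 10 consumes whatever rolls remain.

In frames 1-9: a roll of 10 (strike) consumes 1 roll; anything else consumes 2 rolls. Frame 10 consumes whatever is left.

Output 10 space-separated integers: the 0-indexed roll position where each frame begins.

Answer: 0 2 4 5 7 9 11 13 15 17

Derivation:
Frame 1 starts at roll index 0: rolls=3,7 (sum=10), consumes 2 rolls
Frame 2 starts at roll index 2: rolls=6,0 (sum=6), consumes 2 rolls
Frame 3 starts at roll index 4: roll=10 (strike), consumes 1 roll
Frame 4 starts at roll index 5: rolls=1,8 (sum=9), consumes 2 rolls
Frame 5 starts at roll index 7: rolls=9,0 (sum=9), consumes 2 rolls
Frame 6 starts at roll index 9: rolls=3,5 (sum=8), consumes 2 rolls
Frame 7 starts at roll index 11: rolls=6,4 (sum=10), consumes 2 rolls
Frame 8 starts at roll index 13: rolls=3,6 (sum=9), consumes 2 rolls
Frame 9 starts at roll index 15: rolls=8,2 (sum=10), consumes 2 rolls
Frame 10 starts at roll index 17: 2 remaining rolls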